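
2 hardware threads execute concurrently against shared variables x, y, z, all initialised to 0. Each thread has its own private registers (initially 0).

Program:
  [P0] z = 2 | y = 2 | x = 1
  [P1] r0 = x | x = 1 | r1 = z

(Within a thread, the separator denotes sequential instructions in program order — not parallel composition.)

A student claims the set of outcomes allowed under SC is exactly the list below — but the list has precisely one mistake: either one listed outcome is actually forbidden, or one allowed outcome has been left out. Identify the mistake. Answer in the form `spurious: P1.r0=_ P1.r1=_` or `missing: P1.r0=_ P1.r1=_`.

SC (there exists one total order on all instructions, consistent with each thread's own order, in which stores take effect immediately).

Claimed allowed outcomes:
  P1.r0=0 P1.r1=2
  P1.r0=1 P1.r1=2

missing: P1.r0=0 P1.r1=0

outcome vector order: (P1.r0,P1.r1)
[SC] allowed = {0/0 0/2 1/2}
SC∖claimed = {0/0}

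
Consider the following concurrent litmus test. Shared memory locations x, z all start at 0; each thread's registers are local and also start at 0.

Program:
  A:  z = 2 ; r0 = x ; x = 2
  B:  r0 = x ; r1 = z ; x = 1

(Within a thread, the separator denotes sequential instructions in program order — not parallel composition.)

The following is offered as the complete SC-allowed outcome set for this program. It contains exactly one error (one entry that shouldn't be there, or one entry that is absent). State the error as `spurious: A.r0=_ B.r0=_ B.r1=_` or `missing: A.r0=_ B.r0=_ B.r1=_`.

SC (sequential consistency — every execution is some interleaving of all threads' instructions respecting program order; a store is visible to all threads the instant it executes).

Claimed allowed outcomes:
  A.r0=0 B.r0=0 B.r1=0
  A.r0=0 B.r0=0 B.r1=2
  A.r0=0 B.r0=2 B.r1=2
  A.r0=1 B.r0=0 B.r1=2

outcome vector order: (A.r0,B.r0,B.r1)
SC (5): <0 0 0> <0 0 2> <0 2 2> <1 0 0> <1 0 2>
SC∖claimed = {<1 0 0>}

missing: A.r0=1 B.r0=0 B.r1=0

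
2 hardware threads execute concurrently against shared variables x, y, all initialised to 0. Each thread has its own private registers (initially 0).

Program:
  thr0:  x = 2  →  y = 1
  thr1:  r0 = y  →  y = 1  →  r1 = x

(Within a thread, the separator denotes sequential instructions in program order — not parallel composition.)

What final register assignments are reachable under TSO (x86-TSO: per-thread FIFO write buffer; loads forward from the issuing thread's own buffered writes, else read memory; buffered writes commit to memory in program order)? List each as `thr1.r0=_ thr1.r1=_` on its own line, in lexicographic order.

thr1.r0=0 thr1.r1=0
thr1.r0=0 thr1.r1=2
thr1.r0=1 thr1.r1=2

outcome vector order: (thr1.r0,thr1.r1)
|TSO outcomes| = 3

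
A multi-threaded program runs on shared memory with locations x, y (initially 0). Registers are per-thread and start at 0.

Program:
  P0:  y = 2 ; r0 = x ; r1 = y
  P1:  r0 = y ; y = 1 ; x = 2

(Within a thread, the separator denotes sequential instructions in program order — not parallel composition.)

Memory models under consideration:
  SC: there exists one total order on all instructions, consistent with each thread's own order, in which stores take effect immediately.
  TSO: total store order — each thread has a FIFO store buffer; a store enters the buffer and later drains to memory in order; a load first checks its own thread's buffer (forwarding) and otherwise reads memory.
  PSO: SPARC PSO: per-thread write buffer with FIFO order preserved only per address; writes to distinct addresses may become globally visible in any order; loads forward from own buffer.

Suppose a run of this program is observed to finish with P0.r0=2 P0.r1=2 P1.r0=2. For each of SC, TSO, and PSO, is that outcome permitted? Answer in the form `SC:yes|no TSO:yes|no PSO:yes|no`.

outcome vector order: (P0.r0,P0.r1,P1.r0)
[SC] allowed = {0/1/0; 0/1/2; 0/2/0; 0/2/2; 2/1/0; 2/1/2; 2/2/0}
[TSO] allowed = {0/1/0; 0/1/2; 0/2/0; 0/2/2; 2/1/0; 2/1/2; 2/2/0}
[PSO] allowed = {0/1/0; 0/1/2; 0/2/0; 0/2/2; 2/1/0; 2/1/2; 2/2/0; 2/2/2}
target 2/2/2 ∈ {PSO}

SC:no TSO:no PSO:yes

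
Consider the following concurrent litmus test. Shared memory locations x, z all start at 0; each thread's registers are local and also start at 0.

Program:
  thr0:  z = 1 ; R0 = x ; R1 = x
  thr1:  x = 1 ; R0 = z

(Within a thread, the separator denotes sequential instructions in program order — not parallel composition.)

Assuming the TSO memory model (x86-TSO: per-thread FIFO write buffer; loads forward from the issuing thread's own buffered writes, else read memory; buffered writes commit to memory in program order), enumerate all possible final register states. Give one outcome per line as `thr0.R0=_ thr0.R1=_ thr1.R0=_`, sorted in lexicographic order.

outcome vector order: (thr0.R0,thr0.R1,thr1.R0)
|TSO outcomes| = 6

thr0.R0=0 thr0.R1=0 thr1.R0=0
thr0.R0=0 thr0.R1=0 thr1.R0=1
thr0.R0=0 thr0.R1=1 thr1.R0=0
thr0.R0=0 thr0.R1=1 thr1.R0=1
thr0.R0=1 thr0.R1=1 thr1.R0=0
thr0.R0=1 thr0.R1=1 thr1.R0=1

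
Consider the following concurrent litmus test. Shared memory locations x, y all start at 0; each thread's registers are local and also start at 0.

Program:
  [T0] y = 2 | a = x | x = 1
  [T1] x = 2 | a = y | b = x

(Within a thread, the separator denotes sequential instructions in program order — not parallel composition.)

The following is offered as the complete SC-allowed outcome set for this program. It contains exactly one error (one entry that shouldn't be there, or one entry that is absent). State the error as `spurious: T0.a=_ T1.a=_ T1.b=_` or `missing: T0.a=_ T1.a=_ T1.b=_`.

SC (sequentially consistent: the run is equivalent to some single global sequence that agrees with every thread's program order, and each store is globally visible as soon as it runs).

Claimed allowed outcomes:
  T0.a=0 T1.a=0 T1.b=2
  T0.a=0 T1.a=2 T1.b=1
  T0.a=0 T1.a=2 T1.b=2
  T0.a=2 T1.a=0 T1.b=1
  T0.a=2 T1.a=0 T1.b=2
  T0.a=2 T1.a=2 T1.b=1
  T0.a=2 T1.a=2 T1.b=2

outcome vector order: (T0.a,T1.a,T1.b)
SC: 6 outcomes — {0/2/1 0/2/2 2/0/1 2/0/2 2/2/1 2/2/2}
claimed∖SC = {0/0/2}

spurious: T0.a=0 T1.a=0 T1.b=2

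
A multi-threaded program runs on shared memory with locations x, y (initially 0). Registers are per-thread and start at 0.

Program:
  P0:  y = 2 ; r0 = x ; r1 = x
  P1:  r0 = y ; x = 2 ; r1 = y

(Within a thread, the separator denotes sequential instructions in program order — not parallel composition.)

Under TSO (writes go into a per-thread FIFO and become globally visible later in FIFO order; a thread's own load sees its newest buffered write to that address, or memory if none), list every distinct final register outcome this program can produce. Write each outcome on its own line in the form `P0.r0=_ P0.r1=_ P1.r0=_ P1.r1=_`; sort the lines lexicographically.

P0.r0=0 P0.r1=0 P1.r0=0 P1.r1=0
P0.r0=0 P0.r1=0 P1.r0=0 P1.r1=2
P0.r0=0 P0.r1=0 P1.r0=2 P1.r1=2
P0.r0=0 P0.r1=2 P1.r0=0 P1.r1=0
P0.r0=0 P0.r1=2 P1.r0=0 P1.r1=2
P0.r0=0 P0.r1=2 P1.r0=2 P1.r1=2
P0.r0=2 P0.r1=2 P1.r0=0 P1.r1=0
P0.r0=2 P0.r1=2 P1.r0=0 P1.r1=2
P0.r0=2 P0.r1=2 P1.r0=2 P1.r1=2

outcome vector order: (P0.r0,P0.r1,P1.r0,P1.r1)
|TSO outcomes| = 9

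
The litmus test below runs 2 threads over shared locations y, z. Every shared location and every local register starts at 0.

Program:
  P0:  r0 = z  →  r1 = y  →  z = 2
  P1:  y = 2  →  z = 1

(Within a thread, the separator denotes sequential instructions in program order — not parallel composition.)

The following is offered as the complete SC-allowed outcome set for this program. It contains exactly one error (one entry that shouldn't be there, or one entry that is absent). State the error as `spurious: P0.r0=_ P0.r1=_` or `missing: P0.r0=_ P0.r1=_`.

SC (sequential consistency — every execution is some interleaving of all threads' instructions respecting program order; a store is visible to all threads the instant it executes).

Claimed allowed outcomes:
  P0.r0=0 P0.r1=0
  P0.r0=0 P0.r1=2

outcome vector order: (P0.r0,P0.r1)
[SC] allowed = {0/0; 0/2; 1/2}
SC∖claimed = {1/2}

missing: P0.r0=1 P0.r1=2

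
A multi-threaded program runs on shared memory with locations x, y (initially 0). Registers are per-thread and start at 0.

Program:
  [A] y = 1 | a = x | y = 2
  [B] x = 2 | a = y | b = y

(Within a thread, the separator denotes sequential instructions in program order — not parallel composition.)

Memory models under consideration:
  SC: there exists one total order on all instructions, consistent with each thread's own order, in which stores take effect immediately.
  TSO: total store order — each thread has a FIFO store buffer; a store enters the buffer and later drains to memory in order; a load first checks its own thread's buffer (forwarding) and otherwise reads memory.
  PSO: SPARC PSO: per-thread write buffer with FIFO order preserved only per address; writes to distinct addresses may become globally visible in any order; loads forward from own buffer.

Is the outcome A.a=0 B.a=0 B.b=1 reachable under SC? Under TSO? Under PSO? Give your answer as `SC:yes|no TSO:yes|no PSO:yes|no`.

SC:no TSO:yes PSO:yes

outcome vector order: (A.a,B.a,B.b)
[SC] allowed = {<0 1 1>, <0 1 2>, <0 2 2>, <2 0 0>, <2 0 1>, <2 0 2>, <2 1 1>, <2 1 2>, <2 2 2>}
[TSO] allowed = {<0 0 0>, <0 0 1>, <0 0 2>, <0 1 1>, <0 1 2>, <0 2 2>, <2 0 0>, <2 0 1>, <2 0 2>, <2 1 1>, <2 1 2>, <2 2 2>}
[PSO] allowed = {<0 0 0>, <0 0 1>, <0 0 2>, <0 1 1>, <0 1 2>, <0 2 2>, <2 0 0>, <2 0 1>, <2 0 2>, <2 1 1>, <2 1 2>, <2 2 2>}
target <0 0 1> ∈ {TSO,PSO}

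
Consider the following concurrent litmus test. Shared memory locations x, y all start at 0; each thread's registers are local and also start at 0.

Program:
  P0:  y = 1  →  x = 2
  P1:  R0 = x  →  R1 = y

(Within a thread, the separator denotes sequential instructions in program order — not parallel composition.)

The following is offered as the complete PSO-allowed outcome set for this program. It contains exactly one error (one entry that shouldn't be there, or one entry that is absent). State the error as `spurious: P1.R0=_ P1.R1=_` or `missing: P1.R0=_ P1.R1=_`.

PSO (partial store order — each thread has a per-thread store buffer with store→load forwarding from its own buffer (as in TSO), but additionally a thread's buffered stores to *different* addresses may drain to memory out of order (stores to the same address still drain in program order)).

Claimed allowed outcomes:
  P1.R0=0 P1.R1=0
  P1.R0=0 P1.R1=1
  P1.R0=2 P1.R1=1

missing: P1.R0=2 P1.R1=0

outcome vector order: (P1.R0,P1.R1)
PSO (4): <0 0>, <0 1>, <2 0>, <2 1>
PSO∖claimed = {<2 0>}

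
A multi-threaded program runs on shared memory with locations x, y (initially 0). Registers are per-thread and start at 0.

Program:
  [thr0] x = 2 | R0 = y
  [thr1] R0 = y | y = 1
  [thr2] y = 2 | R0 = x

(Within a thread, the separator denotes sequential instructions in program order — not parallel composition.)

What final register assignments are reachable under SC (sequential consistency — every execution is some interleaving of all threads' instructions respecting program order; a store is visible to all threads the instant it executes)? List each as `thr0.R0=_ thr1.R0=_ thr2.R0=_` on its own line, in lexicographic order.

thr0.R0=0 thr1.R0=0 thr2.R0=2
thr0.R0=0 thr1.R0=2 thr2.R0=2
thr0.R0=1 thr1.R0=0 thr2.R0=0
thr0.R0=1 thr1.R0=0 thr2.R0=2
thr0.R0=1 thr1.R0=2 thr2.R0=0
thr0.R0=1 thr1.R0=2 thr2.R0=2
thr0.R0=2 thr1.R0=0 thr2.R0=0
thr0.R0=2 thr1.R0=0 thr2.R0=2
thr0.R0=2 thr1.R0=2 thr2.R0=0
thr0.R0=2 thr1.R0=2 thr2.R0=2

outcome vector order: (thr0.R0,thr1.R0,thr2.R0)
|SC outcomes| = 10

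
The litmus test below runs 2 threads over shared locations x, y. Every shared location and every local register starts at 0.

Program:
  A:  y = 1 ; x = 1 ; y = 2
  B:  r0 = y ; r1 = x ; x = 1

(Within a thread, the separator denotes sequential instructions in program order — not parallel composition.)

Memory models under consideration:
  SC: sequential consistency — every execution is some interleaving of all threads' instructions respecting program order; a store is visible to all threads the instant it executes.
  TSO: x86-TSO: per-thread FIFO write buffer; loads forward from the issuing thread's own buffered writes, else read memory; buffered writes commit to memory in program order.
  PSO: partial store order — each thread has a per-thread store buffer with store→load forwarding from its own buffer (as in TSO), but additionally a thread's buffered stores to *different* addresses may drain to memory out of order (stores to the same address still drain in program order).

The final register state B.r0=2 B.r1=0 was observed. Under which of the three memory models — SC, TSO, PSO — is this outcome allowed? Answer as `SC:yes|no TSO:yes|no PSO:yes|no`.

SC:no TSO:no PSO:yes

outcome vector order: (B.r0,B.r1)
SC (5): <0 0>, <0 1>, <1 0>, <1 1>, <2 1>
TSO (5): <0 0>, <0 1>, <1 0>, <1 1>, <2 1>
PSO (6): <0 0>, <0 1>, <1 0>, <1 1>, <2 0>, <2 1>
target <2 0> ∈ {PSO}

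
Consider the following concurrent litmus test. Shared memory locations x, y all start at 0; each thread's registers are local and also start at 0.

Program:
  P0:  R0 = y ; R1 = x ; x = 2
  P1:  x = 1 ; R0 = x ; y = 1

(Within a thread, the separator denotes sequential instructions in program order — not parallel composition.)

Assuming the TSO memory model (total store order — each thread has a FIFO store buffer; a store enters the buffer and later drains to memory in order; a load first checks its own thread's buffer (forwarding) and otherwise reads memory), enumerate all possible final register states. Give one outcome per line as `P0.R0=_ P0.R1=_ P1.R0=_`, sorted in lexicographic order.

P0.R0=0 P0.R1=0 P1.R0=1
P0.R0=0 P0.R1=0 P1.R0=2
P0.R0=0 P0.R1=1 P1.R0=1
P0.R0=0 P0.R1=1 P1.R0=2
P0.R0=1 P0.R1=1 P1.R0=1

outcome vector order: (P0.R0,P0.R1,P1.R0)
|TSO outcomes| = 5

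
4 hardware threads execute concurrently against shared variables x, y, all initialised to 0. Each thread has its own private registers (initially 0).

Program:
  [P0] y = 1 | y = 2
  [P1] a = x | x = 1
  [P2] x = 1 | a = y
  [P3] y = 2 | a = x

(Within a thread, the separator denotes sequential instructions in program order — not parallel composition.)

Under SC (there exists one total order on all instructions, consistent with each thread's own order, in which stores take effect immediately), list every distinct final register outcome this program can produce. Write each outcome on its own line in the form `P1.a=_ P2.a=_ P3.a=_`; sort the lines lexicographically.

P1.a=0 P2.a=0 P3.a=1
P1.a=0 P2.a=1 P3.a=0
P1.a=0 P2.a=1 P3.a=1
P1.a=0 P2.a=2 P3.a=0
P1.a=0 P2.a=2 P3.a=1
P1.a=1 P2.a=0 P3.a=1
P1.a=1 P2.a=1 P3.a=0
P1.a=1 P2.a=1 P3.a=1
P1.a=1 P2.a=2 P3.a=0
P1.a=1 P2.a=2 P3.a=1

outcome vector order: (P1.a,P2.a,P3.a)
|SC outcomes| = 10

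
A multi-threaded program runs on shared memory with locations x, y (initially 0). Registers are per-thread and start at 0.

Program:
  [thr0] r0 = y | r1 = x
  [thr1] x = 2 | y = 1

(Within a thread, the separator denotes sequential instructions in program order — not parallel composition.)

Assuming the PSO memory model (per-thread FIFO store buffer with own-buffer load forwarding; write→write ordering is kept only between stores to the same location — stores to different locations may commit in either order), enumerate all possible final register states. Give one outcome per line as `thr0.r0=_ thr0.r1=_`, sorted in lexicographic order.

outcome vector order: (thr0.r0,thr0.r1)
|PSO outcomes| = 4

thr0.r0=0 thr0.r1=0
thr0.r0=0 thr0.r1=2
thr0.r0=1 thr0.r1=0
thr0.r0=1 thr0.r1=2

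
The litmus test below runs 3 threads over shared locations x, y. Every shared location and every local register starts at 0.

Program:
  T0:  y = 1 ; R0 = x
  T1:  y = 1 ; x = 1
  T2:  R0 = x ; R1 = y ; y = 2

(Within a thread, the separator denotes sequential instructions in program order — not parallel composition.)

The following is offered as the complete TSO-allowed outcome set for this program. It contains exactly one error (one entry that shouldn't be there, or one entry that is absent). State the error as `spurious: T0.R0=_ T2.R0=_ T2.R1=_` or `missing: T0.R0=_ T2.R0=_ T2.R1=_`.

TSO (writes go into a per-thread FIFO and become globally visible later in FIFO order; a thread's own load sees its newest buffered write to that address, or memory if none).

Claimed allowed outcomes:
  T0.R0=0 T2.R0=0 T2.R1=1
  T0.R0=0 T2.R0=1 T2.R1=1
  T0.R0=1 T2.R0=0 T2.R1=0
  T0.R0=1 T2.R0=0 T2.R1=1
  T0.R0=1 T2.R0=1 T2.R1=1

outcome vector order: (T0.R0,T2.R0,T2.R1)
[TSO] allowed = {0/0/0 0/0/1 0/1/1 1/0/0 1/0/1 1/1/1}
TSO∖claimed = {0/0/0}

missing: T0.R0=0 T2.R0=0 T2.R1=0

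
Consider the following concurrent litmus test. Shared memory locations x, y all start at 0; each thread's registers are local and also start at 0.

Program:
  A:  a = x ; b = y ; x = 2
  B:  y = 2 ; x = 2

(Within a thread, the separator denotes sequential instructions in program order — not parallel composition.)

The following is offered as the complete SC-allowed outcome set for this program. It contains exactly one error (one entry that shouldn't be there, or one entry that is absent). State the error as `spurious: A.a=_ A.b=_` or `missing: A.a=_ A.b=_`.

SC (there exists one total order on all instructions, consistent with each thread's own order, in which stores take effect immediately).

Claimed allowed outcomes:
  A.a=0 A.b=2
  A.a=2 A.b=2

outcome vector order: (A.a,A.b)
[SC] allowed = {0/0; 0/2; 2/2}
SC∖claimed = {0/0}

missing: A.a=0 A.b=0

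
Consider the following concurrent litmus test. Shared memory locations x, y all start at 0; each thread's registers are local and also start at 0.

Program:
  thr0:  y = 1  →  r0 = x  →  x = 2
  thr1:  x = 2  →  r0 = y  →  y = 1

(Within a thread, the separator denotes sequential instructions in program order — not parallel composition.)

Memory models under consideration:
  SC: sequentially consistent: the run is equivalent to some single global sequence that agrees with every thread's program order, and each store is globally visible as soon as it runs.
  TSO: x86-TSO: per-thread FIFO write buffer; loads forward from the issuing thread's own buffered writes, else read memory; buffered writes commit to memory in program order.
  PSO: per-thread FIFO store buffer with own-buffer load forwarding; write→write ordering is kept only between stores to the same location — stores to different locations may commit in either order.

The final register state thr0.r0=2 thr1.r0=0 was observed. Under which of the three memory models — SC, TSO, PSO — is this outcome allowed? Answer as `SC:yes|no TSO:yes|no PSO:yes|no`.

outcome vector order: (thr0.r0,thr1.r0)
under SC → <0 1> <2 0> <2 1>
under TSO → <0 0> <0 1> <2 0> <2 1>
under PSO → <0 0> <0 1> <2 0> <2 1>
target <2 0> ∈ {SC,TSO,PSO}

SC:yes TSO:yes PSO:yes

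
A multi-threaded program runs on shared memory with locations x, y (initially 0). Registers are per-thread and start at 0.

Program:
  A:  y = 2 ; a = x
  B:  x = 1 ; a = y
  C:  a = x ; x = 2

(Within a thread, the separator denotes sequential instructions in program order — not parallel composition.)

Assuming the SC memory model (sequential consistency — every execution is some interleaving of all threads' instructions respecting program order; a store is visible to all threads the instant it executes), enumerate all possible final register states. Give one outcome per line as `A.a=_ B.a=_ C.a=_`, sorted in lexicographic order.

outcome vector order: (A.a,B.a,C.a)
|SC outcomes| = 10

A.a=0 B.a=2 C.a=0
A.a=0 B.a=2 C.a=1
A.a=1 B.a=0 C.a=0
A.a=1 B.a=0 C.a=1
A.a=1 B.a=2 C.a=0
A.a=1 B.a=2 C.a=1
A.a=2 B.a=0 C.a=0
A.a=2 B.a=0 C.a=1
A.a=2 B.a=2 C.a=0
A.a=2 B.a=2 C.a=1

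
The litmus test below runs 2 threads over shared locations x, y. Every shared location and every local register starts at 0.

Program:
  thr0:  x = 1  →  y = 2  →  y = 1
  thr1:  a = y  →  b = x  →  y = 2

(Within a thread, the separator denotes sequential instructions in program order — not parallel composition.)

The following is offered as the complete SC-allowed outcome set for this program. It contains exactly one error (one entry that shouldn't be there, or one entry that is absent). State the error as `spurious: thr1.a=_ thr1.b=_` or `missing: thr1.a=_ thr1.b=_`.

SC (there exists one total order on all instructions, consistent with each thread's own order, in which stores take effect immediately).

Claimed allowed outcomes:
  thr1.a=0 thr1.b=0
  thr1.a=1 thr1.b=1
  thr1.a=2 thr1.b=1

missing: thr1.a=0 thr1.b=1

outcome vector order: (thr1.a,thr1.b)
under SC → (0,0), (0,1), (1,1), (2,1)
SC∖claimed = {(0,1)}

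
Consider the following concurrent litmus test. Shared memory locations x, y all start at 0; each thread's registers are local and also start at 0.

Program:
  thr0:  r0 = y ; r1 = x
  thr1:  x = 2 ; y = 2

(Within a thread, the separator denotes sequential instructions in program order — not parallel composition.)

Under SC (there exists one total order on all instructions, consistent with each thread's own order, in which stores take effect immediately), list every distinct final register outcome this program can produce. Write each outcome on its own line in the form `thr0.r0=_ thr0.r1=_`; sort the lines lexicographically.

thr0.r0=0 thr0.r1=0
thr0.r0=0 thr0.r1=2
thr0.r0=2 thr0.r1=2

outcome vector order: (thr0.r0,thr0.r1)
|SC outcomes| = 3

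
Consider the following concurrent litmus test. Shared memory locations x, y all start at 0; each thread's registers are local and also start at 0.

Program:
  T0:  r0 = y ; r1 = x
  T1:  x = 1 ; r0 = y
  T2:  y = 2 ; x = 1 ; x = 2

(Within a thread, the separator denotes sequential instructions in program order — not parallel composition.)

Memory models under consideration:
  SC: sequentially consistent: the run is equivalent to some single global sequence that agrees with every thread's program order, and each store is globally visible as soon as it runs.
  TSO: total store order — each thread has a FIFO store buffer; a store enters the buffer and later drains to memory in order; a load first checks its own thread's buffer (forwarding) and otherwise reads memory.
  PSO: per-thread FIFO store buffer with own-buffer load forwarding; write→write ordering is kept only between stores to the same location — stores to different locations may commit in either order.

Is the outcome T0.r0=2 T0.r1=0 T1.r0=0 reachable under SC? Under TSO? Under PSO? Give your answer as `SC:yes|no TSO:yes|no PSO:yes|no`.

SC:no TSO:yes PSO:yes

outcome vector order: (T0.r0,T0.r1,T1.r0)
[SC] allowed = {0/0/0 0/0/2 0/1/0 0/1/2 0/2/0 0/2/2 2/0/2 2/1/0 2/1/2 2/2/0 2/2/2}
[TSO] allowed = {0/0/0 0/0/2 0/1/0 0/1/2 0/2/0 0/2/2 2/0/0 2/0/2 2/1/0 2/1/2 2/2/0 2/2/2}
[PSO] allowed = {0/0/0 0/0/2 0/1/0 0/1/2 0/2/0 0/2/2 2/0/0 2/0/2 2/1/0 2/1/2 2/2/0 2/2/2}
target 2/0/0 ∈ {TSO,PSO}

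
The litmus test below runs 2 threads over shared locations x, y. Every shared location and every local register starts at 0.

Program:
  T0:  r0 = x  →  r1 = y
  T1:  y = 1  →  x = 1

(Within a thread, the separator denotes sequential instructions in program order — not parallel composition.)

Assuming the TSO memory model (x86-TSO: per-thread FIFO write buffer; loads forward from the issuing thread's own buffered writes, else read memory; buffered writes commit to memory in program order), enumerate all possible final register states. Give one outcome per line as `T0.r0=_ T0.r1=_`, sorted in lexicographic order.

outcome vector order: (T0.r0,T0.r1)
|TSO outcomes| = 3

T0.r0=0 T0.r1=0
T0.r0=0 T0.r1=1
T0.r0=1 T0.r1=1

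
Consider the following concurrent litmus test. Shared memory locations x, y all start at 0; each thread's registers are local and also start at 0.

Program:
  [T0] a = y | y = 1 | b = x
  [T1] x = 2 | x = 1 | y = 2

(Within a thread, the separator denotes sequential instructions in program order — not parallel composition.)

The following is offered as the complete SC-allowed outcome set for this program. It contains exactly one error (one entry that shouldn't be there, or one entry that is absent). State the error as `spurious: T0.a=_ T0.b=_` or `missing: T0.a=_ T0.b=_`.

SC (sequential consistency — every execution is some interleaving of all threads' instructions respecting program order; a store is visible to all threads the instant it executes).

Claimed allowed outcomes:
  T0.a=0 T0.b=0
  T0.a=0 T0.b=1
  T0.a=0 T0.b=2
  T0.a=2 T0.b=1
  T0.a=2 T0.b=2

spurious: T0.a=2 T0.b=2

outcome vector order: (T0.a,T0.b)
under SC → 0/0; 0/1; 0/2; 2/1
claimed∖SC = {2/2}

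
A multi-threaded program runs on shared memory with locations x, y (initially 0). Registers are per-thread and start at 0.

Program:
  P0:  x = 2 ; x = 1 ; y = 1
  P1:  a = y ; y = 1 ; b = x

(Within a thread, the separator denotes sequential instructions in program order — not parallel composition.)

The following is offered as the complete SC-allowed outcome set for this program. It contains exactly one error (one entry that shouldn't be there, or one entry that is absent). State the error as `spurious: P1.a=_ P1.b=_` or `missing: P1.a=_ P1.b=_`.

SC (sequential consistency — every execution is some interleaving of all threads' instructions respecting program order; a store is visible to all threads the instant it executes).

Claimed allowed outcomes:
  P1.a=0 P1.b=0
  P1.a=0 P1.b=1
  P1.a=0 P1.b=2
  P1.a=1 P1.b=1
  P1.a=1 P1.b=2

outcome vector order: (P1.a,P1.b)
SC (4): 00 01 02 11
claimed∖SC = {12}

spurious: P1.a=1 P1.b=2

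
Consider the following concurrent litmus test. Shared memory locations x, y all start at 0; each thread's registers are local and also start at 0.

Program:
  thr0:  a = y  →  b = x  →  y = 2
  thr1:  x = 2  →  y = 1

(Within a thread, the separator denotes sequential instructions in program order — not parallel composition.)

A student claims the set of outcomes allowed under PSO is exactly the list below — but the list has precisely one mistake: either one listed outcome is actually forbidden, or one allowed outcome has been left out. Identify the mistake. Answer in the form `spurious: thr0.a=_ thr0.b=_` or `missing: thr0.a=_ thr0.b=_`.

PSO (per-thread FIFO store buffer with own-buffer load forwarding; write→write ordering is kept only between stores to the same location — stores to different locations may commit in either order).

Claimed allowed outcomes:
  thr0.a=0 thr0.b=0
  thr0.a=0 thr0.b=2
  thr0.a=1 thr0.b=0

missing: thr0.a=1 thr0.b=2

outcome vector order: (thr0.a,thr0.b)
under PSO → 00, 02, 10, 12
PSO∖claimed = {12}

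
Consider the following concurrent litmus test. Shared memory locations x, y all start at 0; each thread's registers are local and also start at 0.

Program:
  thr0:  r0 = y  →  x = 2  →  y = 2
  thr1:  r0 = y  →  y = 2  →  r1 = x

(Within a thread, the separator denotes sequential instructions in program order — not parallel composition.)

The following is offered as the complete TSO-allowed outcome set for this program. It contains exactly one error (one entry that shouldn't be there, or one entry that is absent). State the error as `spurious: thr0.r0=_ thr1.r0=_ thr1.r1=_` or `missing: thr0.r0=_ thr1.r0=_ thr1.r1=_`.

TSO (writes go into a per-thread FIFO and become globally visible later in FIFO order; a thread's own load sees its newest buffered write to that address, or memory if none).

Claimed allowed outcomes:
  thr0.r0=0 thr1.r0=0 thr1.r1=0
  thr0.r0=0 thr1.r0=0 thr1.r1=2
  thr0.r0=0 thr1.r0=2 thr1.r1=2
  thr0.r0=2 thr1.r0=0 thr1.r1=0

missing: thr0.r0=2 thr1.r0=0 thr1.r1=2

outcome vector order: (thr0.r0,thr1.r0,thr1.r1)
TSO (5): 0/0/0 0/0/2 0/2/2 2/0/0 2/0/2
TSO∖claimed = {2/0/2}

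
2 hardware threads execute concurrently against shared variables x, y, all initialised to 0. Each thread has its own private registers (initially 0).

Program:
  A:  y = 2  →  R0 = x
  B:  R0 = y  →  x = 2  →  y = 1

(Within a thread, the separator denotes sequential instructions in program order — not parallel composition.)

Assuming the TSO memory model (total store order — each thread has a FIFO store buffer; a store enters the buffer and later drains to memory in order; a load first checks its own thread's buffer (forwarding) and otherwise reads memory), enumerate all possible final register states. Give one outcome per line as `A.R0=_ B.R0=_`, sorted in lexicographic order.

outcome vector order: (A.R0,B.R0)
|TSO outcomes| = 4

A.R0=0 B.R0=0
A.R0=0 B.R0=2
A.R0=2 B.R0=0
A.R0=2 B.R0=2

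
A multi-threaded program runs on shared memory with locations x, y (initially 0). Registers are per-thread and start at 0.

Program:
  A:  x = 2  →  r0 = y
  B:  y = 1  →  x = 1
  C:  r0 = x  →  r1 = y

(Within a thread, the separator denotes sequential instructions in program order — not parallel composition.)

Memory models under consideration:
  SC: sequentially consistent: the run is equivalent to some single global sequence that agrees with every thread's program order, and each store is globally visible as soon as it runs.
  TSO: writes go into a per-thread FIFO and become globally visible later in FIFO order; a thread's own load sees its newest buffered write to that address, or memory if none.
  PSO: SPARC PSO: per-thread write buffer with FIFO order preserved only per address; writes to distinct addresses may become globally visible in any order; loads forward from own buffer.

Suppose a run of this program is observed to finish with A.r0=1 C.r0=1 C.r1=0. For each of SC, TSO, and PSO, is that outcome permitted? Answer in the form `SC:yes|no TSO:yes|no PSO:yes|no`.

outcome vector order: (A.r0,C.r0,C.r1)
SC (10): (0,0,0); (0,0,1); (0,1,1); (0,2,0); (0,2,1); (1,0,0); (1,0,1); (1,1,1); (1,2,0); (1,2,1)
TSO (10): (0,0,0); (0,0,1); (0,1,1); (0,2,0); (0,2,1); (1,0,0); (1,0,1); (1,1,1); (1,2,0); (1,2,1)
PSO (12): (0,0,0); (0,0,1); (0,1,0); (0,1,1); (0,2,0); (0,2,1); (1,0,0); (1,0,1); (1,1,0); (1,1,1); (1,2,0); (1,2,1)
target (1,1,0) ∈ {PSO}

SC:no TSO:no PSO:yes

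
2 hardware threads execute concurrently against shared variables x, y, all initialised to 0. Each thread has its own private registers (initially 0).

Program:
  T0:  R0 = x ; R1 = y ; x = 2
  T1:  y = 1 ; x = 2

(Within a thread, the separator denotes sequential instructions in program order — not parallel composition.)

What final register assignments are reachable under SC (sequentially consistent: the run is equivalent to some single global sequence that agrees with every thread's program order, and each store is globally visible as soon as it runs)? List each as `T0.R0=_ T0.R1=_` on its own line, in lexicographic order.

T0.R0=0 T0.R1=0
T0.R0=0 T0.R1=1
T0.R0=2 T0.R1=1

outcome vector order: (T0.R0,T0.R1)
|SC outcomes| = 3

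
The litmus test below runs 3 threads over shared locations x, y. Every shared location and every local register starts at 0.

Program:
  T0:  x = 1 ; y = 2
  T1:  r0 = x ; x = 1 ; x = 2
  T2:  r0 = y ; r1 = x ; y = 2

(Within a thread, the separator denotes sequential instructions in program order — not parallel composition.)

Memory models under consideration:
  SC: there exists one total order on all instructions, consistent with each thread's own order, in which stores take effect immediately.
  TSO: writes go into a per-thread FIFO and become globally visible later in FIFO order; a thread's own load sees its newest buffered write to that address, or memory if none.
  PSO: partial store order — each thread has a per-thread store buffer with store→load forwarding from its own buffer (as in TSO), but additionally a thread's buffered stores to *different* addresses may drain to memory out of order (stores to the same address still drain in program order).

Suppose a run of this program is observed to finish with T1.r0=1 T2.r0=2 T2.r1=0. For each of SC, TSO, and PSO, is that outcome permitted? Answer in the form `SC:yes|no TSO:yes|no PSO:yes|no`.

SC:no TSO:no PSO:yes

outcome vector order: (T1.r0,T2.r0,T2.r1)
under SC → <0 0 0> <0 0 1> <0 0 2> <0 2 1> <0 2 2> <1 0 0> <1 0 1> <1 0 2> <1 2 1> <1 2 2>
under TSO → <0 0 0> <0 0 1> <0 0 2> <0 2 1> <0 2 2> <1 0 0> <1 0 1> <1 0 2> <1 2 1> <1 2 2>
under PSO → <0 0 0> <0 0 1> <0 0 2> <0 2 0> <0 2 1> <0 2 2> <1 0 0> <1 0 1> <1 0 2> <1 2 0> <1 2 1> <1 2 2>
target <1 2 0> ∈ {PSO}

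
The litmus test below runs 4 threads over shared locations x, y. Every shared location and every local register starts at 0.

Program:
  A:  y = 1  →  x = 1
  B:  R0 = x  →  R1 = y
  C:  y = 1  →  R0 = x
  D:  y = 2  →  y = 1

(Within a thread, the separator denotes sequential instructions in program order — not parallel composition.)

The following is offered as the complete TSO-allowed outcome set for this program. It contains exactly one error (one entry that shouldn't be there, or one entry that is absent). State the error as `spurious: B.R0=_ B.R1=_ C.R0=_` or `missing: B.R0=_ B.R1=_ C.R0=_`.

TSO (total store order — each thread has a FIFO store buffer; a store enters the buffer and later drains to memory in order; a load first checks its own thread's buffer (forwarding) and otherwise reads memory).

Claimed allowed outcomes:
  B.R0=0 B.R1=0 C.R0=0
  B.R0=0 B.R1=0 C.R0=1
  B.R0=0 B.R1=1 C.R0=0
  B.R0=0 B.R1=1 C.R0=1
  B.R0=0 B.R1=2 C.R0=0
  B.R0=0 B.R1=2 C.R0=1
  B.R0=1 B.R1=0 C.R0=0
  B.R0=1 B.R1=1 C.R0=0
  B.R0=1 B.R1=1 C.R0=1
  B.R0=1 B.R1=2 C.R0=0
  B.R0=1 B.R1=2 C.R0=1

outcome vector order: (B.R0,B.R1,C.R0)
[TSO] allowed = {0/0/0 0/0/1 0/1/0 0/1/1 0/2/0 0/2/1 1/1/0 1/1/1 1/2/0 1/2/1}
claimed∖TSO = {1/0/0}

spurious: B.R0=1 B.R1=0 C.R0=0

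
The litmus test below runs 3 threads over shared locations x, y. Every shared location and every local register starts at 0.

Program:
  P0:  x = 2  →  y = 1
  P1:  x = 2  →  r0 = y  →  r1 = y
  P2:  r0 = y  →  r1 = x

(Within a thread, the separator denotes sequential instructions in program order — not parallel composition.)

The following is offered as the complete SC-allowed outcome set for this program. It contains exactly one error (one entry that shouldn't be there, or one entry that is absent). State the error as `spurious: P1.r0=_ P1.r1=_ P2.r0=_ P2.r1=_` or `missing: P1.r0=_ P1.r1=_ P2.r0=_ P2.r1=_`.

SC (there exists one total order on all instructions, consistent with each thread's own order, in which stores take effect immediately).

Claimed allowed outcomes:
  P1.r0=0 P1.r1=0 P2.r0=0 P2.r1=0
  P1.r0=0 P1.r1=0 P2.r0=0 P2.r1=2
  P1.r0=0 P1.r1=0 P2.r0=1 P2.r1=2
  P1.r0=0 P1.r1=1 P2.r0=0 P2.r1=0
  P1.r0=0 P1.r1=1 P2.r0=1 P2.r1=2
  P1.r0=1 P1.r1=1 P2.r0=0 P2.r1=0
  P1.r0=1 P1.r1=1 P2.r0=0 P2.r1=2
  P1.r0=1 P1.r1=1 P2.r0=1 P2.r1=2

missing: P1.r0=0 P1.r1=1 P2.r0=0 P2.r1=2

outcome vector order: (P1.r0,P1.r1,P2.r0,P2.r1)
SC: 9 outcomes — {0/0/0/0; 0/0/0/2; 0/0/1/2; 0/1/0/0; 0/1/0/2; 0/1/1/2; 1/1/0/0; 1/1/0/2; 1/1/1/2}
SC∖claimed = {0/1/0/2}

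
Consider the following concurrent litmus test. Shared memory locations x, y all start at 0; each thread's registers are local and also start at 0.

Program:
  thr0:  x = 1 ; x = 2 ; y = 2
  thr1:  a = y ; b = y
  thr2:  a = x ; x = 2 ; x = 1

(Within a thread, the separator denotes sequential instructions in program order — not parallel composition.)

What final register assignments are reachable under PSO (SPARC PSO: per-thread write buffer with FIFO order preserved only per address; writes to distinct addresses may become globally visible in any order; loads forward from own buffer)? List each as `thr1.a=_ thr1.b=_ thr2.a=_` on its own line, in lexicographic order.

thr1.a=0 thr1.b=0 thr2.a=0
thr1.a=0 thr1.b=0 thr2.a=1
thr1.a=0 thr1.b=0 thr2.a=2
thr1.a=0 thr1.b=2 thr2.a=0
thr1.a=0 thr1.b=2 thr2.a=1
thr1.a=0 thr1.b=2 thr2.a=2
thr1.a=2 thr1.b=2 thr2.a=0
thr1.a=2 thr1.b=2 thr2.a=1
thr1.a=2 thr1.b=2 thr2.a=2

outcome vector order: (thr1.a,thr1.b,thr2.a)
|PSO outcomes| = 9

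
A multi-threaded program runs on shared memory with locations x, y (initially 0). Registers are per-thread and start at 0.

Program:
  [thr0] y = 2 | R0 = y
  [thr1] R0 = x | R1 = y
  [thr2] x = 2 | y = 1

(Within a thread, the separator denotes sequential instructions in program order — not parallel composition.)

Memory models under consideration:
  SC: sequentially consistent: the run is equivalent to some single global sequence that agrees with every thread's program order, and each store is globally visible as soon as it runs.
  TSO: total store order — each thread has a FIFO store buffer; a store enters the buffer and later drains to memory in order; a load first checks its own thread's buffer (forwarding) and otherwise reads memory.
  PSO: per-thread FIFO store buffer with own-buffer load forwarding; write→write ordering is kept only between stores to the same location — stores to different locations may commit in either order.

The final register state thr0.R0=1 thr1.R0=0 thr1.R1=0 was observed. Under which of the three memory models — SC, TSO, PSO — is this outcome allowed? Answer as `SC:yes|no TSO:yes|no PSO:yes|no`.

outcome vector order: (thr0.R0,thr1.R0,thr1.R1)
SC (12): <1 0 0>; <1 0 1>; <1 0 2>; <1 2 0>; <1 2 1>; <1 2 2>; <2 0 0>; <2 0 1>; <2 0 2>; <2 2 0>; <2 2 1>; <2 2 2>
TSO (12): <1 0 0>; <1 0 1>; <1 0 2>; <1 2 0>; <1 2 1>; <1 2 2>; <2 0 0>; <2 0 1>; <2 0 2>; <2 2 0>; <2 2 1>; <2 2 2>
PSO (12): <1 0 0>; <1 0 1>; <1 0 2>; <1 2 0>; <1 2 1>; <1 2 2>; <2 0 0>; <2 0 1>; <2 0 2>; <2 2 0>; <2 2 1>; <2 2 2>
target <1 0 0> ∈ {SC,TSO,PSO}

SC:yes TSO:yes PSO:yes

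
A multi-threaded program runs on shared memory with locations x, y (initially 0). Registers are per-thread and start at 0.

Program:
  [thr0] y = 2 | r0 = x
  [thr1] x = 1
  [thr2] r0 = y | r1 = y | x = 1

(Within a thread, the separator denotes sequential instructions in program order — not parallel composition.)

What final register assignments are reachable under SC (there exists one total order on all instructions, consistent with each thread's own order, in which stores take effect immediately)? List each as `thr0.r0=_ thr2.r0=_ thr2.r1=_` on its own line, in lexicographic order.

outcome vector order: (thr0.r0,thr2.r0,thr2.r1)
|SC outcomes| = 6

thr0.r0=0 thr2.r0=0 thr2.r1=0
thr0.r0=0 thr2.r0=0 thr2.r1=2
thr0.r0=0 thr2.r0=2 thr2.r1=2
thr0.r0=1 thr2.r0=0 thr2.r1=0
thr0.r0=1 thr2.r0=0 thr2.r1=2
thr0.r0=1 thr2.r0=2 thr2.r1=2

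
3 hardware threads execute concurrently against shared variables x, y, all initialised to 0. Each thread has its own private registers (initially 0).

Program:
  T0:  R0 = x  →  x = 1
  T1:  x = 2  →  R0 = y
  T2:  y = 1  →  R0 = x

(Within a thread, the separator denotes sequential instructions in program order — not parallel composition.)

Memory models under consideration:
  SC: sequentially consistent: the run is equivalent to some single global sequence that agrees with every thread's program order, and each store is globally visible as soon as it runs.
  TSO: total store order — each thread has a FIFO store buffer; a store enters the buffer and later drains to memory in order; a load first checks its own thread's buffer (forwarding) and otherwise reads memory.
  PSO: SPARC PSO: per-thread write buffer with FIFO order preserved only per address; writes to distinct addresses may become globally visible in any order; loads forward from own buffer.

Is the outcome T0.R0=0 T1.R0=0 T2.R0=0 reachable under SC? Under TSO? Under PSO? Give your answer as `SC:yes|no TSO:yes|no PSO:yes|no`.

SC:no TSO:yes PSO:yes

outcome vector order: (T0.R0,T1.R0,T2.R0)
SC (10): <0 0 1>; <0 0 2>; <0 1 0>; <0 1 1>; <0 1 2>; <2 0 1>; <2 0 2>; <2 1 0>; <2 1 1>; <2 1 2>
TSO (12): <0 0 0>; <0 0 1>; <0 0 2>; <0 1 0>; <0 1 1>; <0 1 2>; <2 0 0>; <2 0 1>; <2 0 2>; <2 1 0>; <2 1 1>; <2 1 2>
PSO (12): <0 0 0>; <0 0 1>; <0 0 2>; <0 1 0>; <0 1 1>; <0 1 2>; <2 0 0>; <2 0 1>; <2 0 2>; <2 1 0>; <2 1 1>; <2 1 2>
target <0 0 0> ∈ {TSO,PSO}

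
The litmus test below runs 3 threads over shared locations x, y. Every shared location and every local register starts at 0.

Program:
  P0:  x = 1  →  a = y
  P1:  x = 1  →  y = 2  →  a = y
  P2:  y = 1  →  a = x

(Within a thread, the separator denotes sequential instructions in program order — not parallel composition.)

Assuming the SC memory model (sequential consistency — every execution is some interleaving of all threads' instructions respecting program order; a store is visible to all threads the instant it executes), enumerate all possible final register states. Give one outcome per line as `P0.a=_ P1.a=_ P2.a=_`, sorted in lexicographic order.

outcome vector order: (P0.a,P1.a,P2.a)
|SC outcomes| = 8

P0.a=0 P1.a=1 P2.a=1
P0.a=0 P1.a=2 P2.a=1
P0.a=1 P1.a=1 P2.a=1
P0.a=1 P1.a=2 P2.a=0
P0.a=1 P1.a=2 P2.a=1
P0.a=2 P1.a=1 P2.a=1
P0.a=2 P1.a=2 P2.a=0
P0.a=2 P1.a=2 P2.a=1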